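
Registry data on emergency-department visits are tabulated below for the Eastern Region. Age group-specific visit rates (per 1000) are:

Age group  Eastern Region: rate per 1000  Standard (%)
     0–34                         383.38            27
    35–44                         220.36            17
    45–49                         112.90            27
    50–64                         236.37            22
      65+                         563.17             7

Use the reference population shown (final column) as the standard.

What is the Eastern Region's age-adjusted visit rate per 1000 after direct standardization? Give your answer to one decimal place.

262.9

Standard weights: 0.27, 0.17, 0.27, 0.22, 0.07.
Standardized rate: 0.2700×383.38 + 0.1700×220.36 + 0.2700×112.90 + 0.2200×236.37 + 0.0700×563.17 = 262.8801 per 1000.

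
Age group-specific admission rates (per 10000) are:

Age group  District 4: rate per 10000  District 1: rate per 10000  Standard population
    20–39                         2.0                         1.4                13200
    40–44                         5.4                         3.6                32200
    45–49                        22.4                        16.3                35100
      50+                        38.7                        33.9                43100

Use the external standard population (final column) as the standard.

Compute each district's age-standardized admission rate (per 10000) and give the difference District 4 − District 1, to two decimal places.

Standard total = 123600; weights = 0.1068, 0.2605, 0.2840, 0.3487.
District 4: 0.1068×2.0 + 0.2605×5.4 + 0.2840×22.4 + 0.3487×38.7 = 21.4765 per 10000.
District 1: 0.1068×1.4 + 0.2605×3.6 + 0.2840×16.3 + 0.3487×33.9 = 17.5374 per 10000.
Difference = 21.4765 − 17.5374 = 3.9391.

3.94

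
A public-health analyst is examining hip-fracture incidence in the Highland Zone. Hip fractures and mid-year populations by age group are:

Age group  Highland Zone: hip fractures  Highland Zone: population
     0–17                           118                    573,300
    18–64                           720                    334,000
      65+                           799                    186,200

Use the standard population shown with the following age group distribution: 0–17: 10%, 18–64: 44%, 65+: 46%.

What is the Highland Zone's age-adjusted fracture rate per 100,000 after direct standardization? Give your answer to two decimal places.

Age-specific rates per 100,000 for the Highland Zone: 20.58, 215.57, 429.11.
Standard weights: 0.10, 0.44, 0.46.
Standardized rate: 0.1000×20.58 + 0.4400×215.57 + 0.4600×429.11 = 294.2985 per 100,000.

294.30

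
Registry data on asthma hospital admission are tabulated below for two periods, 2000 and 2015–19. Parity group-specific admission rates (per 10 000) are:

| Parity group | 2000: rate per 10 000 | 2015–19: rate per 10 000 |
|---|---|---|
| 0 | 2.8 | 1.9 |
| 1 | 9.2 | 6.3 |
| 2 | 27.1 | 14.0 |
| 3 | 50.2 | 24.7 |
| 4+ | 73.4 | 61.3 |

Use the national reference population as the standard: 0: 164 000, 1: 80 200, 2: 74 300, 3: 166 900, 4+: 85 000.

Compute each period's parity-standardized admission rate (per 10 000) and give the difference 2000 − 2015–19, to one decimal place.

Standard total = 570 400; weights = 0.2875, 0.1406, 0.1303, 0.2926, 0.1490.
2000: 0.2875×2.8 + 0.1406×9.2 + 0.1303×27.1 + 0.2926×50.2 + 0.1490×73.4 = 31.2552 per 10 000.
2015–19: 0.2875×1.9 + 0.1406×6.3 + 0.1303×14.0 + 0.2926×24.7 + 0.1490×61.3 = 19.6178 per 10 000.
Difference = 31.2552 − 19.6178 = 11.6374.

11.6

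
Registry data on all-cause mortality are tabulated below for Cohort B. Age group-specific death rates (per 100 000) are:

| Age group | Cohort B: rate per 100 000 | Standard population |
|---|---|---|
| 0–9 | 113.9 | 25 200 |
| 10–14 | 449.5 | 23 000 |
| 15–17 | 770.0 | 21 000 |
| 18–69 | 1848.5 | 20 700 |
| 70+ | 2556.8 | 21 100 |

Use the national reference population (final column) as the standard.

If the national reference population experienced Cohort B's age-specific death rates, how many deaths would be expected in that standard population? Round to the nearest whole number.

Expected deaths = Σ (standard pop × age-specific rate ÷ 100 000)
= 25 200×113.9/100 000 + 23 000×449.5/100 000 + 21 000×770.0/100 000 + 20 700×1848.5/100 000 + 21 100×2556.8/100 000
= 28.70 + 103.39 + 161.70 + 382.64 + 539.48 = 1215.91.

1216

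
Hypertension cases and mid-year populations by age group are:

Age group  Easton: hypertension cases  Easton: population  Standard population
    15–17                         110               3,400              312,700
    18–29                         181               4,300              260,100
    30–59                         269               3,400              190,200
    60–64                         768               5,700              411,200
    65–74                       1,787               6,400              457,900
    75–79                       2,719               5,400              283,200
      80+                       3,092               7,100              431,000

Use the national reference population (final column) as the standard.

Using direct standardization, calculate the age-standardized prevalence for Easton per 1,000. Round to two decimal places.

Age-specific rates per 1,000 for Easton: 32.353, 42.093, 79.118, 134.737, 279.219, 503.519, 435.493.
Standard total = 2,346,300; weights = 0.1333, 0.1109, 0.0811, 0.1753, 0.1952, 0.1207, 0.1837.
Standardized rate: 0.1333×32.353 + 0.1109×42.093 + 0.0811×79.118 + 0.1753×134.737 + 0.1952×279.219 + 0.1207×503.519 + 0.1837×435.493 = 234.2690 per 1,000.

234.27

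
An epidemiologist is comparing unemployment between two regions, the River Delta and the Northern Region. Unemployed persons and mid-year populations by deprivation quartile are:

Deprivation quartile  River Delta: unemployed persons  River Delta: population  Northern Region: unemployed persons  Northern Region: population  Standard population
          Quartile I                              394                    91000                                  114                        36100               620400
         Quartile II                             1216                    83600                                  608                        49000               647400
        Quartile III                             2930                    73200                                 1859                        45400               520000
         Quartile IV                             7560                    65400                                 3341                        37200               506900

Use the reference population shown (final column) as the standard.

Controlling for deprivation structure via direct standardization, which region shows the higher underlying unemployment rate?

River Delta

Deprivation-specific rates per 1000 for the River Delta: 4.330, 14.545, 40.027, 115.596.
For the Northern Region: 3.158, 12.408, 40.947, 89.812.
Standard total = 2294700; weights = 0.2704, 0.2821, 0.2266, 0.2209.
The River Delta: 0.2704×4.330 + 0.2821×14.545 + 0.2266×40.027 + 0.2209×115.596 = 39.8801 per 1000.
The Northern Region: 0.2704×3.158 + 0.2821×12.408 + 0.2266×40.947 + 0.2209×89.812 = 33.4729 per 1000.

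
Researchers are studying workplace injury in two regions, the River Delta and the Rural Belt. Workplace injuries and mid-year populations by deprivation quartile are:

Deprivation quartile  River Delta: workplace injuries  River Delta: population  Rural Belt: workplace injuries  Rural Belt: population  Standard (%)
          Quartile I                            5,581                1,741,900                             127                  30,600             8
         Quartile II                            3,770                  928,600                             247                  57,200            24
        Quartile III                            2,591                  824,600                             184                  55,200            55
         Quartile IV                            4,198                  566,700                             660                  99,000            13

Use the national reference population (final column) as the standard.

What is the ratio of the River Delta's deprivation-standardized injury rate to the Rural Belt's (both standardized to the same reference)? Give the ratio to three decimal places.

Deprivation-specific rates per 10,000 for the River Delta: 32.04, 40.60, 31.42, 74.08.
For the Rural Belt: 41.50, 43.18, 33.33, 66.67.
Standard weights: 0.08, 0.24, 0.55, 0.13.
The River Delta: 0.0800×32.04 + 0.2400×40.60 + 0.5500×31.42 + 0.1300×74.08 = 39.2187 per 10,000.
The Rural Belt: 0.0800×41.50 + 0.2400×43.18 + 0.5500×33.33 + 0.1300×66.67 = 40.6839 per 10,000.
Ratio = 39.2187 ÷ 40.6839 = 0.96399.

0.964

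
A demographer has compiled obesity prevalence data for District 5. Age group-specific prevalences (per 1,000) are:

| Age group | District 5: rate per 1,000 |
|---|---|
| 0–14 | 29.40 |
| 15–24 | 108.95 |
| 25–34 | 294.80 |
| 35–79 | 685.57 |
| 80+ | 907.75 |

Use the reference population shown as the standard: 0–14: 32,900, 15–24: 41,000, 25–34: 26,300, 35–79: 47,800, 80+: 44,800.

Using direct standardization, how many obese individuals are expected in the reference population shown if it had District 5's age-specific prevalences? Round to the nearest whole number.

Expected obese individuals = Σ (standard pop × age-specific rate ÷ 1,000)
= 32,900×29.40/1,000 + 41,000×108.95/1,000 + 26,300×294.80/1,000 + 47,800×685.57/1,000 + 44,800×907.75/1,000
= 967.26 + 4466.95 + 7753.24 + 32770.25 + 40667.20 = 86624.90.

86625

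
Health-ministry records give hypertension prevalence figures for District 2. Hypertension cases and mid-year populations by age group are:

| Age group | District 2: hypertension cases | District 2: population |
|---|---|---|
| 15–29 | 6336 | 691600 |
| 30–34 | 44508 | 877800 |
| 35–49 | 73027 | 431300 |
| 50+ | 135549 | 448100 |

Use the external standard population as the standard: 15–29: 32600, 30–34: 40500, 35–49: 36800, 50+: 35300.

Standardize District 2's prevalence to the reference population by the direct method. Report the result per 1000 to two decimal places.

132.65

Age-specific rates per 1000 for District 2: 9.161, 50.704, 169.318, 302.497.
Standard total = 145200; weights = 0.2245, 0.2789, 0.2534, 0.2431.
Standardized rate: 0.2245×9.161 + 0.2789×50.704 + 0.2534×169.318 + 0.2431×302.497 = 132.6532 per 1000.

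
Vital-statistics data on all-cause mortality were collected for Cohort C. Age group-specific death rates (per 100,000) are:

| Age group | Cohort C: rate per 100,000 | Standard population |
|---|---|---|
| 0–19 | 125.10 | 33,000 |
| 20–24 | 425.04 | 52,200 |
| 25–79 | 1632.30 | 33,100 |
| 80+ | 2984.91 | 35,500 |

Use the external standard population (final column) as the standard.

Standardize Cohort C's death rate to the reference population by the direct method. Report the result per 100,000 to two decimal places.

Standard total = 153,800; weights = 0.2146, 0.3394, 0.2152, 0.2308.
Standardized rate: 0.2146×125.10 + 0.3394×425.04 + 0.2152×1632.30 + 0.2308×2984.91 = 1211.3708 per 100,000.

1211.37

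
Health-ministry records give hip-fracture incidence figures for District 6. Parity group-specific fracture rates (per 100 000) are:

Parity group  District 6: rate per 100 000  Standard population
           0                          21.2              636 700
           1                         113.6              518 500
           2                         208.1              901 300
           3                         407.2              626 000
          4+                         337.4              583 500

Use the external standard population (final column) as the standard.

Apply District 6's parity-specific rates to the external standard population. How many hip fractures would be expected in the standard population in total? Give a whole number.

7117

Expected hip fractures = Σ (standard pop × parity-specific rate ÷ 100 000)
= 636 700×21.2/100 000 + 518 500×113.6/100 000 + 901 300×208.1/100 000 + 626 000×407.2/100 000 + 583 500×337.4/100 000
= 134.98 + 589.02 + 1875.61 + 2549.07 + 1968.73 = 7117.40.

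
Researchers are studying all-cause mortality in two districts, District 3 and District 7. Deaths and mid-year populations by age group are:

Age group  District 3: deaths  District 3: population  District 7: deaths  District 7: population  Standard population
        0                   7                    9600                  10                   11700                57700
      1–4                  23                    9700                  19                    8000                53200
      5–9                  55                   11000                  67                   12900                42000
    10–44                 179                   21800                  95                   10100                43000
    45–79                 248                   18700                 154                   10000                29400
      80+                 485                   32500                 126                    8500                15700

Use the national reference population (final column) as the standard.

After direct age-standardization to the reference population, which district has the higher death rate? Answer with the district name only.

District 7

Age-specific rates per 100000 for District 3: 72.92, 237.11, 500.00, 821.10, 1326.20, 1492.31.
For District 7: 85.47, 237.50, 519.38, 940.59, 1540.00, 1482.35.
Standard total = 241000; weights = 0.2394, 0.2207, 0.1743, 0.1784, 0.1220, 0.0651.
District 3: 0.2394×72.92 + 0.2207×237.11 + 0.1743×500.00 + 0.1784×821.10 + 0.1220×1326.20 + 0.0651×1492.31 = 562.4426 per 100000.
District 7: 0.2394×85.47 + 0.2207×237.50 + 0.1743×519.38 + 0.1784×940.59 + 0.1220×1540.00 + 0.0651×1482.35 = 615.6642 per 100000.
The crude rates (965.15 vs 769.61) would put District 3 higher, but that reflects its age composition; once standardized to a common age structure, District 7 has the higher underlying rate.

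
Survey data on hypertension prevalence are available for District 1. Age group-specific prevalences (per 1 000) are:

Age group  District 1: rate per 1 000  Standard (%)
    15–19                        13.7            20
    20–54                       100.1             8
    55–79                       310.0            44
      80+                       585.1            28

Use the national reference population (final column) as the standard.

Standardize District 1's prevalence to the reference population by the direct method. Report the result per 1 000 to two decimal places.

310.98

Standard weights: 0.20, 0.08, 0.44, 0.28.
Standardized rate: 0.2000×13.7 + 0.0800×100.1 + 0.4400×310.0 + 0.2800×585.1 = 310.9760 per 1 000.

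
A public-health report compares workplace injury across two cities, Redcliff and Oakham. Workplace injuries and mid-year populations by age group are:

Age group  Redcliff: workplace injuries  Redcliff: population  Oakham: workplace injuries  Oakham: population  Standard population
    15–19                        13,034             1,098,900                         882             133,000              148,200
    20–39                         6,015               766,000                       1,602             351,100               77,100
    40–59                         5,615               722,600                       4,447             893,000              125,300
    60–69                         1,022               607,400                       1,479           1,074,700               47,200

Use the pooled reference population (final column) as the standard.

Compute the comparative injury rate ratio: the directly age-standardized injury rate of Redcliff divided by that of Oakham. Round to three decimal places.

1.688

Age-specific rates per 10,000 for Redcliff: 118.61, 78.52, 77.71, 16.83.
For Oakham: 66.32, 45.63, 49.80, 13.76.
Standard total = 397,800; weights = 0.3725, 0.1938, 0.3150, 0.1187.
Redcliff: 0.3725×118.61 + 0.1938×78.52 + 0.3150×77.71 + 0.1187×16.83 = 85.8795 per 10,000.
Oakham: 0.3725×66.32 + 0.1938×45.63 + 0.3150×49.80 + 0.1187×13.76 = 50.8678 per 10,000.
Ratio = 85.8795 ÷ 50.8678 = 1.68829.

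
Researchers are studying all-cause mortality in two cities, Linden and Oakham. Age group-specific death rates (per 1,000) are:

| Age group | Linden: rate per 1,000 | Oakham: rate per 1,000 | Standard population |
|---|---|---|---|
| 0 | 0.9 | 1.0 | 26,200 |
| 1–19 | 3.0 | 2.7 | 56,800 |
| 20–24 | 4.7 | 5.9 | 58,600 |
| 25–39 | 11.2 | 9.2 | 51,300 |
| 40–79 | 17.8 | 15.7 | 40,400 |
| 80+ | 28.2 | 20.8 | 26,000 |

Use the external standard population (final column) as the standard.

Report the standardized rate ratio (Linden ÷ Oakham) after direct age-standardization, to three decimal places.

1.149

Standard total = 259,300; weights = 0.1010, 0.2191, 0.2260, 0.1978, 0.1558, 0.1003.
Linden: 0.1010×0.9 + 0.2191×3.0 + 0.2260×4.7 + 0.1978×11.2 + 0.1558×17.8 + 0.1003×28.2 = 9.6270 per 1,000.
Oakham: 0.1010×1.0 + 0.2191×2.7 + 0.2260×5.9 + 0.1978×9.2 + 0.1558×15.7 + 0.1003×20.8 = 8.3777 per 1,000.
Ratio = 9.6270 ÷ 8.3777 = 1.14912.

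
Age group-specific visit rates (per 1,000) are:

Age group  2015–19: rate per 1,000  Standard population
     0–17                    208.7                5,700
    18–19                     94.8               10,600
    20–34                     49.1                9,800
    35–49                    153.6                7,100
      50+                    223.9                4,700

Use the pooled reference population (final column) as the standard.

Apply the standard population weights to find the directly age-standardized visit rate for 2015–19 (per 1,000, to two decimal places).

Standard total = 37,900; weights = 0.1504, 0.2797, 0.2586, 0.1873, 0.1240.
Standardized rate: 0.1504×208.7 + 0.2797×94.8 + 0.2586×49.1 + 0.1873×153.6 + 0.1240×223.9 = 127.1383 per 1,000.

127.14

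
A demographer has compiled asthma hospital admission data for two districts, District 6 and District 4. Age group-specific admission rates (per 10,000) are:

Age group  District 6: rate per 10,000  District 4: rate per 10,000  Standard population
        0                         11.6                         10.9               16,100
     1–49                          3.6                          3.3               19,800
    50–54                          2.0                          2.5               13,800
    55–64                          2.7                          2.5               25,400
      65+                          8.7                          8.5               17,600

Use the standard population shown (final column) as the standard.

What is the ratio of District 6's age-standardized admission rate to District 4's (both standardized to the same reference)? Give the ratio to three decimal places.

Standard total = 92,700; weights = 0.1737, 0.2136, 0.1489, 0.2740, 0.1899.
District 6: 0.1737×11.6 + 0.2136×3.6 + 0.1489×2.0 + 0.2740×2.7 + 0.1899×8.7 = 5.4729 per 10,000.
District 4: 0.1737×10.9 + 0.2136×3.3 + 0.1489×2.5 + 0.2740×2.5 + 0.1899×8.5 = 5.2689 per 10,000.
Ratio = 5.4729 ÷ 5.2689 = 1.03872.

1.039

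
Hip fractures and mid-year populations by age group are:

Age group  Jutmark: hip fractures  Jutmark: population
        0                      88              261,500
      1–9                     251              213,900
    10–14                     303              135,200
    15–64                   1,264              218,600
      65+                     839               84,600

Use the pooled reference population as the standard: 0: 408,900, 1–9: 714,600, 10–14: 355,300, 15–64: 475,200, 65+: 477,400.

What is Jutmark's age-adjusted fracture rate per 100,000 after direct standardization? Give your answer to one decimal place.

380.6

Age-specific rates per 100,000 for Jutmark: 33.65, 117.34, 224.11, 578.23, 991.73.
Standard total = 2,431,400; weights = 0.1682, 0.2939, 0.1461, 0.1954, 0.1963.
Standardized rate: 0.1682×33.65 + 0.2939×117.34 + 0.1461×224.11 + 0.1954×578.23 + 0.1963×991.73 = 380.6302 per 100,000.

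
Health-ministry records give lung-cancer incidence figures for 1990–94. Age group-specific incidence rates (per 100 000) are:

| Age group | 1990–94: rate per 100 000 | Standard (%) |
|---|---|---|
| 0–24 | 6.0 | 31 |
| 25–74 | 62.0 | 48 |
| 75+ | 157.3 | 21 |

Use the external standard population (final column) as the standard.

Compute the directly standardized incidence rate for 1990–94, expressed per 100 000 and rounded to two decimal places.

Standard weights: 0.31, 0.48, 0.21.
Standardized rate: 0.3100×6.0 + 0.4800×62.0 + 0.2100×157.3 = 64.6530 per 100 000.

64.65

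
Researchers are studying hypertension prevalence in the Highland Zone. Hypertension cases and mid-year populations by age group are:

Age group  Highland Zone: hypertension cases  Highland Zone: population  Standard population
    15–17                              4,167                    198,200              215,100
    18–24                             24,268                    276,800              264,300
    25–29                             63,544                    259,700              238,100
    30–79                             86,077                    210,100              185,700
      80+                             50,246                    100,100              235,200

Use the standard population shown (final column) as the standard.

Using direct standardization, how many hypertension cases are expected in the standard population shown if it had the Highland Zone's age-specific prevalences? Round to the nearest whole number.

Age-specific rates per 1,000 for the Highland Zone: 21.024, 87.673, 244.682, 409.695, 501.958.
Expected hypertension cases = Σ (standard pop × age-specific rate ÷ 1,000)
= 215,100×21.024/1,000 + 264,300×87.673/1,000 + 238,100×244.682/1,000 + 185,700×409.695/1,000 + 235,200×501.958/1,000
= 4522.31 + 23172.08 + 58258.86 + 76080.43 + 118060.53 = 280094.22.

280094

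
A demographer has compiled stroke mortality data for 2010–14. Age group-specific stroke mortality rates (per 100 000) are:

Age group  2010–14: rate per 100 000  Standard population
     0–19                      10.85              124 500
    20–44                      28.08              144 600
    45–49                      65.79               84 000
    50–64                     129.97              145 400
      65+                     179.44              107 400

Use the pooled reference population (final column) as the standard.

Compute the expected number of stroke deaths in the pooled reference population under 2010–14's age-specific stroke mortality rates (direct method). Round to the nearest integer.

491

Expected stroke deaths = Σ (standard pop × age-specific rate ÷ 100 000)
= 124 500×10.85/100 000 + 144 600×28.08/100 000 + 84 000×65.79/100 000 + 145 400×129.97/100 000 + 107 400×179.44/100 000
= 13.51 + 40.60 + 55.26 + 188.98 + 192.72 = 491.07.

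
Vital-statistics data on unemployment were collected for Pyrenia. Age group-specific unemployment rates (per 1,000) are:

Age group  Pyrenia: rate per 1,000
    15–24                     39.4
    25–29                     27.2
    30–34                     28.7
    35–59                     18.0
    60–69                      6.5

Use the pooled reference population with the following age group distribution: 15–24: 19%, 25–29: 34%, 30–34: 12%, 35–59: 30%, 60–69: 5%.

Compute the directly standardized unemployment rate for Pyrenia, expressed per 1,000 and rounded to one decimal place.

Standard weights: 0.19, 0.34, 0.12, 0.30, 0.05.
Standardized rate: 0.1900×39.4 + 0.3400×27.2 + 0.1200×28.7 + 0.3000×18.0 + 0.0500×6.5 = 25.9030 per 1,000.

25.9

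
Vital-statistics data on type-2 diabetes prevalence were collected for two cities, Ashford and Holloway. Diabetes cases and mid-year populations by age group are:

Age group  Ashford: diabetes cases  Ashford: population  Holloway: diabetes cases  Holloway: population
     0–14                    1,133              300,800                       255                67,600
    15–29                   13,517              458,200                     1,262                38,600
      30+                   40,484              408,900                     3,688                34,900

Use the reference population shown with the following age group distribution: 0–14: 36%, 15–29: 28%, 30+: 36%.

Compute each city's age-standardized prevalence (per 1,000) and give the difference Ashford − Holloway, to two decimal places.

Age-specific rates per 1,000 for Ashford: 3.767, 29.500, 99.007.
For Holloway: 3.772, 32.694, 105.673.
Standard weights: 0.36, 0.28, 0.36.
Ashford: 0.3600×3.767 + 0.2800×29.500 + 0.3600×99.007 = 45.2586 per 1,000.
Holloway: 0.3600×3.772 + 0.2800×32.694 + 0.3600×105.673 = 48.5548 per 1,000.
Difference = 45.2586 − 48.5548 = -3.2962.

-3.30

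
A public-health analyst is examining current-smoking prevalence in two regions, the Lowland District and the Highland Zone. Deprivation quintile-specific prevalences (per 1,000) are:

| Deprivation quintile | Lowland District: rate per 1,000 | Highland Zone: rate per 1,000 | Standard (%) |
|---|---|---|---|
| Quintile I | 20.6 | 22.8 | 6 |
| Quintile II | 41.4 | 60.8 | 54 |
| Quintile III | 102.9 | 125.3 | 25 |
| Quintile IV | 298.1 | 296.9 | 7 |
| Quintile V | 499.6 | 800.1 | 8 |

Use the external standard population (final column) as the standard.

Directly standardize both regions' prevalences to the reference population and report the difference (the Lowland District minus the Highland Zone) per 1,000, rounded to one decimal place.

Standard weights: 0.06, 0.54, 0.25, 0.07, 0.08.
The Lowland District: 0.0600×20.6 + 0.5400×41.4 + 0.2500×102.9 + 0.0700×298.1 + 0.0800×499.6 = 110.1520 per 1,000.
The Highland Zone: 0.0600×22.8 + 0.5400×60.8 + 0.2500×125.3 + 0.0700×296.9 + 0.0800×800.1 = 150.3160 per 1,000.
Difference = 110.1520 − 150.3160 = -40.1640.

-40.2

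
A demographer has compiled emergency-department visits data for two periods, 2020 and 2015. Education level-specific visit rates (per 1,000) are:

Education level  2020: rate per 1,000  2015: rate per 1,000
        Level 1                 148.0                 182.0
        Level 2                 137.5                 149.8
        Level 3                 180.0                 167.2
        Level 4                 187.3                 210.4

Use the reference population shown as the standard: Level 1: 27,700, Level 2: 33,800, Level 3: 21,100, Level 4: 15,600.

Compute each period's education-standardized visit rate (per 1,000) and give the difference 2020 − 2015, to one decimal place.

Standard total = 98,200; weights = 0.2821, 0.3442, 0.2149, 0.1589.
2020: 0.2821×148.0 + 0.3442×137.5 + 0.2149×180.0 + 0.1589×187.3 = 157.5049 per 1,000.
2015: 0.2821×182.0 + 0.3442×149.8 + 0.2149×167.2 + 0.1589×210.4 = 172.2485 per 1,000.
Difference = 157.5049 − 172.2485 = -14.7436.

-14.7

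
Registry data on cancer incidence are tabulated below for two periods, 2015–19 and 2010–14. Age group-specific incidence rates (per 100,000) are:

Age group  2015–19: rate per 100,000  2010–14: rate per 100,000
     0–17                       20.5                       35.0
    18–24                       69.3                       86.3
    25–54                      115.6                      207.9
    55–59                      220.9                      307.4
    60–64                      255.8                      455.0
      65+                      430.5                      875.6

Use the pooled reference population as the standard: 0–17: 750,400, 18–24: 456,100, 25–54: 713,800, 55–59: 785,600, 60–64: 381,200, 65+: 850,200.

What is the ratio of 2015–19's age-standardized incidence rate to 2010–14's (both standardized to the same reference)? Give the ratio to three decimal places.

0.558

Standard total = 3,937,300; weights = 0.1906, 0.1158, 0.1813, 0.1995, 0.0968, 0.2159.
2015–19: 0.1906×20.5 + 0.1158×69.3 + 0.1813×115.6 + 0.1995×220.9 + 0.0968×255.8 + 0.2159×430.5 = 194.6937 per 100,000.
2010–14: 0.1906×35.0 + 0.1158×86.3 + 0.1813×207.9 + 0.1995×307.4 + 0.0968×455.0 + 0.2159×875.6 = 348.8175 per 100,000.
Ratio = 194.6937 ÷ 348.8175 = 0.55815.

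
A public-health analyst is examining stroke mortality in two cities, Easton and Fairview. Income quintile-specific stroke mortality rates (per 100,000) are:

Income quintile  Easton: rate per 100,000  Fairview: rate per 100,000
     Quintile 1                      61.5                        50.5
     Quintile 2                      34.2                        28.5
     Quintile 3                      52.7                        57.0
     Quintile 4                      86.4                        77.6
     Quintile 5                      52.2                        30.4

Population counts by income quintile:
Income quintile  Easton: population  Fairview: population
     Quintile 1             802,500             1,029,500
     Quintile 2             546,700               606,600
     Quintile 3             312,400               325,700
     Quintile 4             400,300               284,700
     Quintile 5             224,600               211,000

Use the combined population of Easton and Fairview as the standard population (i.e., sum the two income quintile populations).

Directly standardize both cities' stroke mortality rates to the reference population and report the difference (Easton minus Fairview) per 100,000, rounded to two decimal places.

8.33

Combined standard total = 4,744,000; weights = 0.3862, 0.2431, 0.1345, 0.1444, 0.0918.
Easton: 0.3862×61.5 + 0.2431×34.2 + 0.1345×52.7 + 0.1444×86.4 + 0.0918×52.2 = 56.4210 per 100,000.
Fairview: 0.3862×50.5 + 0.2431×28.5 + 0.1345×57.0 + 0.1444×77.6 + 0.0918×30.4 = 48.0934 per 100,000.
Difference = 56.4210 − 48.0934 = 8.3276.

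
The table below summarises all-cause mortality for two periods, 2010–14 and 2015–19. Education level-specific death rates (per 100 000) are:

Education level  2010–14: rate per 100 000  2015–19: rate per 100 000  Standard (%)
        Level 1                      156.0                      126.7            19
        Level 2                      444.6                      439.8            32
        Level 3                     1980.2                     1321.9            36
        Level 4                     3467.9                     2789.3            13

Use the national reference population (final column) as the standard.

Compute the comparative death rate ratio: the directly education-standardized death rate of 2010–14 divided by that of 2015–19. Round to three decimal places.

1.331

Standard weights: 0.19, 0.32, 0.36, 0.13.
2010–14: 0.1900×156.0 + 0.3200×444.6 + 0.3600×1980.2 + 0.1300×3467.9 = 1335.6110 per 100 000.
2015–19: 0.1900×126.7 + 0.3200×439.8 + 0.3600×1321.9 + 0.1300×2789.3 = 1003.3020 per 100 000.
Ratio = 1335.6110 ÷ 1003.3020 = 1.33122.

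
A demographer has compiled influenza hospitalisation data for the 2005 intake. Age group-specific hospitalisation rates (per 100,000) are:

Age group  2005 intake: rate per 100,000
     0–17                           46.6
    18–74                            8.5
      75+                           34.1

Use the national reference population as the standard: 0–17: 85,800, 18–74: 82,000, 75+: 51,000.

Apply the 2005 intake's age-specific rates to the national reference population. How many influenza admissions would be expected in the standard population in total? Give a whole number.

64

Expected influenza admissions = Σ (standard pop × age-specific rate ÷ 100,000)
= 85,800×46.6/100,000 + 82,000×8.5/100,000 + 51,000×34.1/100,000
= 39.98 + 6.97 + 17.39 = 64.34.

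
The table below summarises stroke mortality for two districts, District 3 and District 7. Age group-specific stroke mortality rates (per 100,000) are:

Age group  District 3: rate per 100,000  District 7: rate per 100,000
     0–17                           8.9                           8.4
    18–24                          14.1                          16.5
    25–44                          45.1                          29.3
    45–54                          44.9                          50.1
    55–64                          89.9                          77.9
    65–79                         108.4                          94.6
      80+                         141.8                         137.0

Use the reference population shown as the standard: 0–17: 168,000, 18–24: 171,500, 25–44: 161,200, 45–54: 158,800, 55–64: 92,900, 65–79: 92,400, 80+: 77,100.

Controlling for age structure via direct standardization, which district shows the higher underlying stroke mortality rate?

Standard total = 921,900; weights = 0.1822, 0.1860, 0.1749, 0.1723, 0.1008, 0.1002, 0.0836.
District 3: 0.1822×8.9 + 0.1860×14.1 + 0.1749×45.1 + 0.1723×44.9 + 0.1008×89.9 + 0.1002×108.4 + 0.0836×141.8 = 51.6479 per 100,000.
District 7: 0.1822×8.4 + 0.1860×16.5 + 0.1749×29.3 + 0.1723×50.1 + 0.1008×77.9 + 0.1002×94.6 + 0.0836×137.0 = 47.1425 per 100,000.

District 3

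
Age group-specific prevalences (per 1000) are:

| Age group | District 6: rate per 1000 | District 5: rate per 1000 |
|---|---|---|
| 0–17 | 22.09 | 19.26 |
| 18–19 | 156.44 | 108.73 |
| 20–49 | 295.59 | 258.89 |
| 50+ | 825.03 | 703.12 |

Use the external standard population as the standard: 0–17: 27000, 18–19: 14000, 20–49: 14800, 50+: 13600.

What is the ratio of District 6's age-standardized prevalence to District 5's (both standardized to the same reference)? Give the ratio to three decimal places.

Standard total = 69400; weights = 0.3890, 0.2017, 0.2133, 0.1960.
District 6: 0.3890×22.09 + 0.2017×156.44 + 0.2133×295.59 + 0.1960×825.03 = 264.8664 per 1000.
District 5: 0.3890×19.26 + 0.2017×108.73 + 0.2133×258.89 + 0.1960×703.12 = 222.4243 per 1000.
Ratio = 264.8664 ÷ 222.4243 = 1.19082.

1.191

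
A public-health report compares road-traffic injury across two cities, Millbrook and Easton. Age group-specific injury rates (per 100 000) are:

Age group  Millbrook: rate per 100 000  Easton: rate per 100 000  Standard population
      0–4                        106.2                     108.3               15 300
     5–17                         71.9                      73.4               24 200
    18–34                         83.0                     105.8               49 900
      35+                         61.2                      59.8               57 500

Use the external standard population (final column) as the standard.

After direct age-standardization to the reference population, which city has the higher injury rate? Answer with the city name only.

Easton

Standard total = 146 900; weights = 0.1042, 0.1647, 0.3397, 0.3914.
Millbrook: 0.1042×106.2 + 0.1647×71.9 + 0.3397×83.0 + 0.3914×61.2 = 75.0547 per 100 000.
Easton: 0.1042×108.3 + 0.1647×73.4 + 0.3397×105.8 + 0.3914×59.8 = 82.7174 per 100 000.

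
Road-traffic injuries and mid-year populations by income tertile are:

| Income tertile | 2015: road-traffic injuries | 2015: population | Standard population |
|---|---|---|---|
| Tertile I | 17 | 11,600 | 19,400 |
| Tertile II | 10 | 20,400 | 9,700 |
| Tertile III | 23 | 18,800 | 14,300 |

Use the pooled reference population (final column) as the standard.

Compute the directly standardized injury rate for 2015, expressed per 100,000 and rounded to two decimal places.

116.78

Income-specific rates per 100,000 for 2015: 146.55, 49.02, 122.34.
Standard total = 43,400; weights = 0.4470, 0.2235, 0.3295.
Standardized rate: 0.4470×146.55 + 0.2235×49.02 + 0.3295×122.34 = 116.7756 per 100,000.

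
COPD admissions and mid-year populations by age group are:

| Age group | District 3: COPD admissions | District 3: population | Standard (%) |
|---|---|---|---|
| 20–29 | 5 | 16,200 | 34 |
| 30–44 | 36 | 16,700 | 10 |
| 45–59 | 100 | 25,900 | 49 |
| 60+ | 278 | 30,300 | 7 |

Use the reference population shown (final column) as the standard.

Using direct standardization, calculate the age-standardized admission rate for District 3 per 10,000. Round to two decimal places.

28.55

Age-specific rates per 10,000 for District 3: 3.09, 21.56, 38.61, 91.75.
Standard weights: 0.34, 0.10, 0.49, 0.07.
Standardized rate: 0.3400×3.09 + 0.1000×21.56 + 0.4900×38.61 + 0.0700×91.75 = 28.5464 per 10,000.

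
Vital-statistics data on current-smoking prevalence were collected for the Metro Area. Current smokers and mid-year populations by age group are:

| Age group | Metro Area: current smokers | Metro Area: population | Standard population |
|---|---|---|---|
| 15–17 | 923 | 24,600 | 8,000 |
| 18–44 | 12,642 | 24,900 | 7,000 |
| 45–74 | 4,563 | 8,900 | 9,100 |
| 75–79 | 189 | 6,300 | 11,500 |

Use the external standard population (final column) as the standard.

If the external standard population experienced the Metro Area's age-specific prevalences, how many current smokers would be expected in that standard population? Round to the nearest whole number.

8865

Age-specific rates per 1,000 for the Metro Area: 37.520, 507.711, 512.697, 30.000.
Expected current smokers = Σ (standard pop × age-specific rate ÷ 1,000)
= 8,000×37.520/1,000 + 7,000×507.711/1,000 + 9,100×512.697/1,000 + 11,500×30.000/1,000
= 300.16 + 3553.98 + 4665.54 + 345.00 = 8864.68.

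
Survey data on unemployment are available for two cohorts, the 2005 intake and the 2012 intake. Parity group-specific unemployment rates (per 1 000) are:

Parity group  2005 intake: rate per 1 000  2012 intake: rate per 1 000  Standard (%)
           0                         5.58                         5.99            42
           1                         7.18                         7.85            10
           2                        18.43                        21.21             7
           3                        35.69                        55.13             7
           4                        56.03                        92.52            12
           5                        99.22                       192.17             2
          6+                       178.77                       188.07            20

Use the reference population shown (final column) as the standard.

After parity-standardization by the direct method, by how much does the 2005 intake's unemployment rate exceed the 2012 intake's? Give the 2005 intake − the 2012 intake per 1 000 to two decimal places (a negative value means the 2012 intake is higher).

Standard weights: 0.42, 0.10, 0.07, 0.07, 0.12, 0.02, 0.20.
The 2005 intake: 0.4200×5.58 + 0.1000×7.18 + 0.0700×18.43 + 0.0700×35.69 + 0.1200×56.03 + 0.0200×99.22 + 0.2000×178.77 = 51.3120 per 1 000.
The 2012 intake: 0.4200×5.99 + 0.1000×7.85 + 0.0700×21.21 + 0.0700×55.13 + 0.1200×92.52 + 0.0200×192.17 + 0.2000×188.07 = 61.2044 per 1 000.
Difference = 51.3120 − 61.2044 = -9.8924.

-9.89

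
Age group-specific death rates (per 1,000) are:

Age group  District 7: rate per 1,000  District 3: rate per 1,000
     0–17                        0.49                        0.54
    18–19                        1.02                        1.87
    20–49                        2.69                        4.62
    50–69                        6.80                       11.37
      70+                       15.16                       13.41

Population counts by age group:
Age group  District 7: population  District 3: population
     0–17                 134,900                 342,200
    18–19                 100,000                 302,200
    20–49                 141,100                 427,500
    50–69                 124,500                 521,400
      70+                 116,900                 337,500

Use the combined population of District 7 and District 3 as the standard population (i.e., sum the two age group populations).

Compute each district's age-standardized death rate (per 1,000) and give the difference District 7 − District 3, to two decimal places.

Combined standard total = 2,548,200; weights = 0.1872, 0.1578, 0.2231, 0.2535, 0.1783.
District 7: 0.1872×0.49 + 0.1578×1.02 + 0.2231×2.69 + 0.2535×6.80 + 0.1783×15.16 = 5.2800 per 1,000.
District 3: 0.1872×0.54 + 0.1578×1.87 + 0.2231×4.62 + 0.2535×11.37 + 0.1783×13.41 = 6.7004 per 1,000.
Difference = 5.2800 − 6.7004 = -1.4205.

-1.42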